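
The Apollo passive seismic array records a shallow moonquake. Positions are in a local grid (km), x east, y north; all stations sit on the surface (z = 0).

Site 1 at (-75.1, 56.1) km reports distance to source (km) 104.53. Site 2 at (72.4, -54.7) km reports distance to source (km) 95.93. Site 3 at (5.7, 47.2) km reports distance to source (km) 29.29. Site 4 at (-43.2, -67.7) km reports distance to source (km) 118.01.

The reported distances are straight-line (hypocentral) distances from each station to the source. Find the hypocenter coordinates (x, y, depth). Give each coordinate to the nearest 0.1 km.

(25.0, 28.0, 10.8)

Each station gives a sphere (x−x_i)² + (y−y_i)² + z² = d_i² (stations at z=0).
Subtracting the Site 1 sphere from Site 2 and Site 3: z² cancels, leaving linear equations in x and y:
295.0 x − 221.6 y = 1170.59
161.6 x − 17.8 y = 3541.73
Solving: x ≈ 25.001, y ≈ 27.999 km (keep extra digits for the depth step; rounded: 25.0, 28.0).
Then from the Site 1 sphere: z² = 104.53² − (x + 75.1)² − (y − 56.1)² with x = 25.001, y = 27.999, so z ≈ 10.800 ≈ 10.8 km.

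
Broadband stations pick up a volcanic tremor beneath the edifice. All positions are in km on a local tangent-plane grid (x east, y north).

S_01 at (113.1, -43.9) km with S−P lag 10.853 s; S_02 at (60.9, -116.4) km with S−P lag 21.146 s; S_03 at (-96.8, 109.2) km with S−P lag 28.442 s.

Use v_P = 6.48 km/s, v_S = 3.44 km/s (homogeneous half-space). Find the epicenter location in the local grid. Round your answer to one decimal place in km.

Distance from S−P lag: d = Δt · v_P v_S / (v_P − v_S) = Δt · (6.48·3.44)/(6.48−3.44) ≈ 7.3326·Δt.
So d_S_01 = 79.58, d_S_02 = 155.06, d_S_03 = 208.55 km.
Circle about each station: (x − 113.1)² + (y + 43.9)² = 79.58²; (x − 60.9)² + (y + 116.4)² = 155.06²; (x + 96.8)² + (y − 109.2)² = 208.55².
Subtracting the S_01 equation from the S_02 and S_03 equations removes the quadratic terms:
-104.4 x − 145.0 y = -15171.68
-419.8 x + 306.2 y = -30584.07
Solving the 2×2 system: x ≈ 97.8, y ≈ 34.2 km.
Check against S_01 (with the unrounded x, y): √((x − 113.1)²+(y + 43.9)²) = 79.59 ≈ 79.58 km. ✓

x ≈ 97.8 km, y ≈ 34.2 km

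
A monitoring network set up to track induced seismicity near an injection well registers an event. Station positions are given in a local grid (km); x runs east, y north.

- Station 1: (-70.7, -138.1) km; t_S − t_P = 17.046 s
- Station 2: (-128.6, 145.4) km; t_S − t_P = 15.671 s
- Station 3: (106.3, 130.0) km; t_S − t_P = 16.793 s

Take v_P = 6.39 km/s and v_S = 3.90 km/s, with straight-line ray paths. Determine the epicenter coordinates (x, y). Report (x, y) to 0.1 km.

-26.2 km east, 26.6 km north

Distance from S−P lag: d = Δt · v_P v_S / (v_P − v_S) = Δt · (6.39·3.90)/(6.39−3.90) ≈ 10.0084·Δt.
So d_Station 1 = 170.60, d_Station 2 = 156.84, d_Station 3 = 168.07 km.
Circle about each station: (x + 70.7)² + (y + 138.1)² = 170.60²; (x + 128.6)² + (y − 145.4)² = 156.84²; (x − 106.3)² + (y − 130.0)² = 168.07².
Subtracting the Station 1 equation from the Station 2 and Station 3 equations removes the quadratic terms:
-115.8 x + 567.0 y = 18114.59
354.0 x + 536.2 y = 4986.43
Solving the 2×2 system: x ≈ -26.2, y ≈ 26.6 km.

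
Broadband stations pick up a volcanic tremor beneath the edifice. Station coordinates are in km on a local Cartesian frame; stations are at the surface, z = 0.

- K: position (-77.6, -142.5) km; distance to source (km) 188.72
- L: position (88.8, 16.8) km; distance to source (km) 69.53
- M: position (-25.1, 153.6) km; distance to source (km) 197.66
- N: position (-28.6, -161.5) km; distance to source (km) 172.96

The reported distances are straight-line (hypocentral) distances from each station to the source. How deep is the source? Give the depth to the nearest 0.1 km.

49.8 km

Each station gives a sphere (x−x_i)² + (y−y_i)² + z² = d_i² (stations at z=0).
Subtracting the K sphere from L and M: z² cancels, leaving linear equations in x and y:
332.8 x + 318.6 y = 12620.49
105.0 x + 592.2 y = -5559.28
Solving: x ≈ 56.499, y ≈ -19.405 km (keep extra digits for the depth step; rounded: 56.5, -19.4).
Then from the K sphere: z² = 188.72² − (x + 77.6)² − (y + 142.5)² with x = 56.499, y = -19.405, so z ≈ 49.803 ≈ 49.8 km.
Check against N (with the unrounded solution): distance 172.95 ≈ 172.96 km. ✓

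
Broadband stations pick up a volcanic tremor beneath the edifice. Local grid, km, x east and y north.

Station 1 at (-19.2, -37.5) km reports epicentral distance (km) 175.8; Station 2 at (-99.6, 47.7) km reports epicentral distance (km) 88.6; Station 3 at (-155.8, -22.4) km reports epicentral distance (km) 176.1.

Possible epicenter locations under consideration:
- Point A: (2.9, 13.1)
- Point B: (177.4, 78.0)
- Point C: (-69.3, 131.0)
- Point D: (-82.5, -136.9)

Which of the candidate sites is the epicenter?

Point C

For each candidate, compare |candidate − station| to the reported distance:
Point A: residuals Station 1 120.6, Station 2 19.6, Station 3 13.5 → max 120.6 km
Point B: residuals Station 1 52.2, Station 2 190.1, Station 3 171.9 → max 190.1 km
Point C: residuals Station 1 0.0, Station 2 0.0, Station 3 0.0 → max 0.0 km
Point D: residuals Station 1 58.0, Station 2 96.8, Station 3 40.1 → max 96.8 km
Only Point C has all residuals ≈ 0.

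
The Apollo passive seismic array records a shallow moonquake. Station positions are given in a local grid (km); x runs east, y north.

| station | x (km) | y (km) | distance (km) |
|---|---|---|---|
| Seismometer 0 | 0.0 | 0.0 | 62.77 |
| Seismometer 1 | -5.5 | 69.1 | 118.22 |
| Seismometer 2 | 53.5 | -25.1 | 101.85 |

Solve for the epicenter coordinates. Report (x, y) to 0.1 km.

Circle about each station: x² + y² = 62.77²; (x + 5.5)² + (y − 69.1)² = 118.22²; (x − 53.5)² + (y + 25.1)² = 101.85².
Subtracting pairs of circle equations eliminates x²+y² and gives linear equations (the radical axes):
-11.0 x + 138.2 y = -5230.84
107.0 x − 50.2 y = -2941.09
Solving the 2×2 system: x ≈ -47.0, y ≈ -41.6 km.
Check against Seismometer 0 (with the unrounded x, y): √(x²+y²) = 62.76 ≈ 62.77 km. ✓

-47.0 km east, -41.6 km north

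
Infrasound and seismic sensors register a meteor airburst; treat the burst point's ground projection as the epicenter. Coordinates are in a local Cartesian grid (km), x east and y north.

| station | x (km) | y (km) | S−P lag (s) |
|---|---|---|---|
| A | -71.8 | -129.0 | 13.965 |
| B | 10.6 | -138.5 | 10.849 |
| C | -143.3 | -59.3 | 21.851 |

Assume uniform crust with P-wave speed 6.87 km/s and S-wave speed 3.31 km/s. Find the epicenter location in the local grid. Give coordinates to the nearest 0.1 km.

Distance from S−P lag: d = Δt · v_P v_S / (v_P − v_S) = Δt · (6.87·3.31)/(6.87−3.31) ≈ 6.3876·Δt.
So d_A = 89.20, d_B = 69.30, d_C = 139.57 km.
Circle about each station: (x + 71.8)² + (y + 129.0)² = 89.20²; (x − 10.6)² + (y + 138.5)² = 69.30²; (x + 143.3)² + (y + 59.3)² = 139.57².
Subtracting the A equation from the B and C equations removes the quadratic terms:
164.8 x − 19.0 y = 652.52
-143.0 x + 139.4 y = -9268.00
Solving the 2×2 system: x ≈ -4.2, y ≈ -70.8 km.

-4.2 km east, -70.8 km north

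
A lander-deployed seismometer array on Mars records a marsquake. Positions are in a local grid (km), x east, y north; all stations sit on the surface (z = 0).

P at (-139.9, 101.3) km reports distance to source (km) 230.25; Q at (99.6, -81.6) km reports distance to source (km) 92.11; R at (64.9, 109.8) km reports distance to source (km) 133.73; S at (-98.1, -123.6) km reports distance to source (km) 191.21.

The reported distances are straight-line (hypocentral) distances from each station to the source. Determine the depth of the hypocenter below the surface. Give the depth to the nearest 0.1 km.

44.7 km

Each station gives a sphere (x−x_i)² + (y−y_i)² + z² = d_i² (stations at z=0).
Subtracting the P sphere from Q and R: z² cancels, leaving linear equations in x and y:
479.0 x − 365.8 y = 31275.83
409.6 x + 17.0 y = 21565.70
Solving: x ≈ 53.302, y ≈ -15.703 km (keep extra digits for the depth step; rounded: 53.3, -15.7).
Then from the P sphere: z² = 230.25² − (x + 139.9)² − (y − 101.3)² with x = 53.302, y = -15.703, so z ≈ 44.703 ≈ 44.7 km.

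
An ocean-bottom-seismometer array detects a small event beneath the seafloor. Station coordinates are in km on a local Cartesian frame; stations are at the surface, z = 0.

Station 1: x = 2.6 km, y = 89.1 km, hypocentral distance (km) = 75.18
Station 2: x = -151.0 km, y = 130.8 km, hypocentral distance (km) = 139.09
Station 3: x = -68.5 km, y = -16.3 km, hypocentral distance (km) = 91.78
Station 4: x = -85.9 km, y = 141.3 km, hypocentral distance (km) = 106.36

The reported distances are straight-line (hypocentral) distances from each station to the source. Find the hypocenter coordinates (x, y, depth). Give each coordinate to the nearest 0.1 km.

Each station gives a sphere (x−x_i)² + (y−y_i)² + z² = d_i² (stations at z=0).
Subtracting the Station 1 sphere from Station 2 and Station 3: z² cancels, leaving linear equations in x and y:
-307.2 x + 83.4 y = 18270.07
-142.2 x − 210.8 y = -5759.17
Solving: x ≈ -43.998, y ≈ 57.000 km (keep extra digits for the depth step; rounded: -44.0, 57.0).
Then from the Station 1 sphere: z² = 75.18² − (x − 2.6)² − (y − 89.1)² with x = -43.998, y = 57.000, so z ≈ 49.500 ≈ 49.5 km.

(-44.0, 57.0, 49.5)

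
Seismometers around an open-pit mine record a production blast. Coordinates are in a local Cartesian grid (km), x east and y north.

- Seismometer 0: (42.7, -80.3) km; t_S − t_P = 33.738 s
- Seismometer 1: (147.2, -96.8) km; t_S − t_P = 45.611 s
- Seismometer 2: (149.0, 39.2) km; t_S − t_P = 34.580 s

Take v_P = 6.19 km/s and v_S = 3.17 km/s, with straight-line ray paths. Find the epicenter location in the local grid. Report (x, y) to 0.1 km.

-63.8 km east, 111.3 km north

Distance from S−P lag: d = Δt · v_P v_S / (v_P − v_S) = Δt · (6.19·3.17)/(6.19−3.17) ≈ 6.4975·Δt.
So d_Seismometer 0 = 219.21, d_Seismometer 1 = 296.36, d_Seismometer 2 = 224.68 km.
Circle about each station: (x − 42.7)² + (y + 80.3)² = 219.21²; (x − 147.2)² + (y + 96.8)² = 296.36²; (x − 149.0)² + (y − 39.2)² = 224.68².
Subtracting the Seismometer 0 equation from the Seismometer 1 and Seismometer 2 equations removes the quadratic terms:
209.0 x − 33.0 y = -17009.53
212.6 x + 239.0 y = 13038.18
Solving the 2×2 system: x ≈ -63.8, y ≈ 111.3 km.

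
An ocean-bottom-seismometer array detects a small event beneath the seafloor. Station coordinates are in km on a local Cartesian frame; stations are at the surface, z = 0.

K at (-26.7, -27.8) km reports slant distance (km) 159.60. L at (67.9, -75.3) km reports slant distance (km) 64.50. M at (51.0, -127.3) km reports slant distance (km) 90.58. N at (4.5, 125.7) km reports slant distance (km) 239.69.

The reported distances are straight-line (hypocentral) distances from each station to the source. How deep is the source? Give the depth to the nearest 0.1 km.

Each station gives a sphere (x−x_i)² + (y−y_i)² + z² = d_i² (stations at z=0).
Subtracting the K sphere from L and M: z² cancels, leaving linear equations in x and y:
189.2 x − 95.0 y = 30106.68
155.4 x − 199.0 y = 34587.98
Solving: x ≈ 118.201, y ≈ -81.505 km (keep extra digits for the depth step; rounded: 118.2, -81.5).
Then from the K sphere: z² = 159.60² − (x + 26.7)² − (y + 27.8)² with x = 118.201, y = -81.505, so z ≈ 39.895 ≈ 39.9 km.

z ≈ 39.9 km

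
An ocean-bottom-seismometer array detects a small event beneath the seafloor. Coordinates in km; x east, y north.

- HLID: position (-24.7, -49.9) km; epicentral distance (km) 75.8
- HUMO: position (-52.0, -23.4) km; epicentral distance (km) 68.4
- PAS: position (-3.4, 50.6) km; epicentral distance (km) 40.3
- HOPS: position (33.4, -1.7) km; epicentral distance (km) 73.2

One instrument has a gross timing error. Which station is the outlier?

HUMO

Solve using three stations at a time. Using HLID, PAS, HOPS (subtract circle equations pairwise → linear system) gives (x, y) ≈ (-34.6, 25.2).
Distances from that point to each station vs reported:
  HLID: calculated 75.8 vs reported 75.8 → residual 0.0 km
  HUMO: calculated 51.6 vs reported 68.4 → residual 16.8 km
  PAS: calculated 40.3 vs reported 40.3 → residual 0.0 km
  HOPS: calculated 73.2 vs reported 73.2 → residual 0.0 km
HLID, PAS, HOPS are mutually consistent (residuals ≈ 0); HUMO is off by 16.8 km.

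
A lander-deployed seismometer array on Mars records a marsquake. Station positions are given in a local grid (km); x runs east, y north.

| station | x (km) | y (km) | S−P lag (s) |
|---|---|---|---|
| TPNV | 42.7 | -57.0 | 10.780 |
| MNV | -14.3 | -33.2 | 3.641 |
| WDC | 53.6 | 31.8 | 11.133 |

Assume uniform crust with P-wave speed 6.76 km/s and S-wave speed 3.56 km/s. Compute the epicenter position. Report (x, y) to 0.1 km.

Distance from S−P lag: d = Δt · v_P v_S / (v_P − v_S) = Δt · (6.76·3.56)/(6.76−3.56) ≈ 7.5205·Δt.
So d_TPNV = 81.07, d_MNV = 27.38, d_WDC = 83.73 km.
Circle about each station: (x − 42.7)² + (y + 57.0)² = 81.07²; (x + 14.3)² + (y + 33.2)² = 27.38²; (x − 53.6)² + (y − 31.8)² = 83.73².
Subtracting pairs of circle equations eliminates x²+y² and gives linear equations (the radical axes):
-114.0 x + 47.6 y = 2057.12
21.8 x + 177.6 y = -1626.46
Solving the 2×2 system: x ≈ -20.8, y ≈ -6.6 km.
Check against TPNV (with the unrounded x, y): √((x − 42.7)²+(y + 57.0)²) = 81.07 ≈ 81.07 km. ✓

-20.8 km east, -6.6 km north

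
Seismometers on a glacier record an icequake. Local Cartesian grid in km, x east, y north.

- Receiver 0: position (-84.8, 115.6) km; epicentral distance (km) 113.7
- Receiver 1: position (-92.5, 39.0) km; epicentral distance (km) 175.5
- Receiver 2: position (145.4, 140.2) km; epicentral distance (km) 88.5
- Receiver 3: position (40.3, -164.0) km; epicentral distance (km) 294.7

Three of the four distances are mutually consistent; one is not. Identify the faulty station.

Receiver 0

Solve using three stations at a time. Using Receiver 1, Receiver 2, Receiver 3 (subtract circle equations pairwise → linear system) gives (x, y) ≈ (57.4, 130.2).
Distances from that point to each station vs reported:
  Receiver 0: calculated 143.0 vs reported 113.7 → residual 29.3 km
  Receiver 1: calculated 175.5 vs reported 175.5 → residual 0.0 km
  Receiver 2: calculated 88.5 vs reported 88.5 → residual 0.0 km
  Receiver 3: calculated 294.7 vs reported 294.7 → residual 0.0 km
Receiver 1, Receiver 2, Receiver 3 are mutually consistent (residuals ≈ 0); Receiver 0 is off by 29.3 km.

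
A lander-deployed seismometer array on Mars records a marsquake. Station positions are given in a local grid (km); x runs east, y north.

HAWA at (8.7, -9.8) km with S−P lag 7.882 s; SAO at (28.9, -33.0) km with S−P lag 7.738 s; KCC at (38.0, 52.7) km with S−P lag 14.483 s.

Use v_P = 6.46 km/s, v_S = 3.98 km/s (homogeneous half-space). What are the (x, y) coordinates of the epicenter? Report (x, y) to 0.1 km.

Distance from S−P lag: d = Δt · v_P v_S / (v_P − v_S) = Δt · (6.46·3.98)/(6.46−3.98) ≈ 10.3673·Δt.
So d_HAWA = 81.71, d_SAO = 80.22, d_KCC = 150.15 km.
Circle about each station: (x − 8.7)² + (y + 9.8)² = 81.71²; (x − 28.9)² + (y + 33.0)² = 80.22²; (x − 38.0)² + (y − 52.7)² = 150.15².
Subtracting pairs of circle equations eliminates x²+y² and gives linear equations (the radical axes):
40.4 x − 46.4 y = 1993.76
58.6 x + 125.0 y = -11818.94
Solving the 2×2 system: x ≈ -38.5, y ≈ -76.5 km.

(-38.5, -76.5)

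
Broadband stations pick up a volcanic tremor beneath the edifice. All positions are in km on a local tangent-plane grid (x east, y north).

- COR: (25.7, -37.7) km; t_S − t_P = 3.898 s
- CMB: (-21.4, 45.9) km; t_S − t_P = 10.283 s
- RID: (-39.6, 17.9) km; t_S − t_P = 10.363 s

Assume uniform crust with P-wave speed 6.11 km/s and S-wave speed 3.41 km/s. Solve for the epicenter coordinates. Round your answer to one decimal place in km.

(35.6, -9.3)

Distance from S−P lag: d = Δt · v_P v_S / (v_P − v_S) = Δt · (6.11·3.41)/(6.11−3.41) ≈ 7.7167·Δt.
So d_COR = 30.08, d_CMB = 79.35, d_RID = 79.97 km.
Circle about each station: (x − 25.7)² + (y + 37.7)² = 30.08²; (x + 21.4)² + (y − 45.9)² = 79.35²; (x + 39.6)² + (y − 17.9)² = 79.97².
Subtracting pairs of circle equations eliminates x²+y² and gives linear equations (the radical axes):
-94.2 x + 167.2 y = -4908.63
-130.6 x + 111.2 y = -5683.60
Solving the 2×2 system: x ≈ 35.6, y ≈ -9.3 km.
Check against COR (with the unrounded x, y): √((x − 25.7)²+(y + 37.7)²) = 30.08 ≈ 30.08 km. ✓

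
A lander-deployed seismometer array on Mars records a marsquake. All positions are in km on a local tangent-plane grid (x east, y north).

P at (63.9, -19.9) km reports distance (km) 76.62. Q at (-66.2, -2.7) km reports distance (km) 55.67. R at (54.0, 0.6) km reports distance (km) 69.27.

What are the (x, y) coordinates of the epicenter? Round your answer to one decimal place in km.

Circle about each station: (x − 63.9)² + (y + 19.9)² = 76.62²; (x + 66.2)² + (y + 2.7)² = 55.67²; (x − 54.0)² + (y − 0.6)² = 69.27².
Subtracting pairs of circle equations eliminates x²+y² and gives linear equations (the radical axes):
-260.2 x + 34.4 y = 2681.99
-19.8 x + 41.0 y = -490.57
Solving the 2×2 system: x ≈ -12.7, y ≈ -18.1 km.

x ≈ -12.7 km, y ≈ -18.1 km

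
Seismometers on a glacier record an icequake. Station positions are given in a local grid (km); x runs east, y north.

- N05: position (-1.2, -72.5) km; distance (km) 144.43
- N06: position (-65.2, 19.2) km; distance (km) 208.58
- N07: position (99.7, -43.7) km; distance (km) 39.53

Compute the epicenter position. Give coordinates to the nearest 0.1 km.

x ≈ 137.2 km, y ≈ -31.2 km

Circle about each station: (x + 1.2)² + (y + 72.5)² = 144.43²; (x + 65.2)² + (y − 19.2)² = 208.58²; (x − 99.7)² + (y + 43.7)² = 39.53².
Subtracting pairs of circle equations eliminates x²+y² and gives linear equations (the radical axes):
-128.0 x + 183.4 y = -23283.60
201.8 x + 57.6 y = 25889.49
Solving the 2×2 system: x ≈ 137.2, y ≈ -31.2 km.
Check against N05 (with the unrounded x, y): √((x + 1.2)²+(y + 72.5)²) = 144.43 ≈ 144.43 km. ✓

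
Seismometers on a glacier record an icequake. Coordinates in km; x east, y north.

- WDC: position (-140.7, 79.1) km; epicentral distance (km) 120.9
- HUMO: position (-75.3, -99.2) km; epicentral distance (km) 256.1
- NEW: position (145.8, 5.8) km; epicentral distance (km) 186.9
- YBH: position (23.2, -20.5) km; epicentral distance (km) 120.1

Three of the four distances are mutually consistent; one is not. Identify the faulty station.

HUMO

Solve using three stations at a time. Using WDC, NEW, YBH (subtract circle equations pairwise → linear system) gives (x, y) ≈ (-20.3, 91.5).
Distances from that point to each station vs reported:
  WDC: calculated 121.0 vs reported 120.9 → residual 0.1 km
  HUMO: calculated 198.5 vs reported 256.1 → residual 57.6 km
  NEW: calculated 187.0 vs reported 186.9 → residual 0.1 km
  YBH: calculated 120.2 vs reported 120.1 → residual 0.1 km
WDC, NEW, YBH are mutually consistent (residuals ≈ 0); HUMO is off by 57.6 km.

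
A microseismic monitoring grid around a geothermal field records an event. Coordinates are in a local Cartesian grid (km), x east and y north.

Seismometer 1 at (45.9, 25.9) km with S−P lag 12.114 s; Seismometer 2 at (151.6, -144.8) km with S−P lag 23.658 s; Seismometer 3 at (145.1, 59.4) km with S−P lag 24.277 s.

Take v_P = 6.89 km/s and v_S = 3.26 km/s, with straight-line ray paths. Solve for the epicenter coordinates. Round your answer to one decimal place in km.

Distance from S−P lag: d = Δt · v_P v_S / (v_P − v_S) = Δt · (6.89·3.26)/(6.89−3.26) ≈ 6.1877·Δt.
So d_Seismometer 1 = 74.96, d_Seismometer 2 = 146.39, d_Seismometer 3 = 150.22 km.
Circle about each station: (x − 45.9)² + (y − 25.9)² = 74.96²; (x − 151.6)² + (y + 144.8)² = 146.39²; (x − 145.1)² + (y − 59.4)² = 150.22².
Subtracting pairs of circle equations eliminates x²+y² and gives linear equations (the radical axes):
211.4 x − 341.4 y = 25360.95
198.4 x + 67.0 y = 4857.70
Solving the 2×2 system: x ≈ 41.0, y ≈ -48.9 km.

41.0 km east, -48.9 km north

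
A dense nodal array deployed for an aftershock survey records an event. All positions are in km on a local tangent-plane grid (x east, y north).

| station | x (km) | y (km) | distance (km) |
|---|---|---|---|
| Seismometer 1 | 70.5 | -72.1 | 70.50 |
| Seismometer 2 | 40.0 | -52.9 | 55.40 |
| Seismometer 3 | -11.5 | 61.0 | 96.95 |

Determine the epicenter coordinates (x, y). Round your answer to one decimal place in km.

x ≈ 62.1 km, y ≈ -2.1 km

Circle about each station: (x − 70.5)² + (y + 72.1)² = 70.50²; (x − 40.0)² + (y + 52.9)² = 55.40²; (x + 11.5)² + (y − 61.0)² = 96.95².
Subtracting the Seismometer 1 equation from the Seismometer 2 and Seismometer 3 equations removes the quadratic terms:
-61.0 x + 38.4 y = -3869.16
-164.0 x + 266.2 y = -10744.46
Solving the 2×2 system: x ≈ 62.1, y ≈ -2.1 km.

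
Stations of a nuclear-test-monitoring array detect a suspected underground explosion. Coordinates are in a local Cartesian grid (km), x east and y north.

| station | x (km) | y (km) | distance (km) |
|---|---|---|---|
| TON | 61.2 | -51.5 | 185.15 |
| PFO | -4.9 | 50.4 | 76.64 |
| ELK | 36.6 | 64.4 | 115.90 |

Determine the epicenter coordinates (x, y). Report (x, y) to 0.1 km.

Circle about each station: (x − 61.2)² + (y + 51.5)² = 185.15²; (x + 4.9)² + (y − 50.4)² = 76.64²; (x − 36.6)² + (y − 64.4)² = 115.90².
Subtracting pairs of circle equations eliminates x²+y² and gives linear equations (the radical axes):
-132.2 x + 203.8 y = 24573.31
-49.2 x + 231.8 y = 19936.94
Solving the 2×2 system: x ≈ -79.2, y ≈ 69.2 km.

(-79.2, 69.2)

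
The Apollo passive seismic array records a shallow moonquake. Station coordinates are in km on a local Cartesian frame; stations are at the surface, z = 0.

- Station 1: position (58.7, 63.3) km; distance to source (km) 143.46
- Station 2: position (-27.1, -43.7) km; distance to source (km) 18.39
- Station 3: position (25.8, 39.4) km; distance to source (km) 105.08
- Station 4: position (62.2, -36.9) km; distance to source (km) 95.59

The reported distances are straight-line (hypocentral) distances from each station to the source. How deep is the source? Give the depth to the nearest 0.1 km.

depth ≈ 17.6 km

Each station gives a sphere (x−x_i)² + (y−y_i)² + z² = d_i² (stations at z=0).
Subtracting the Station 1 sphere from Station 2 and Station 3: z² cancels, leaving linear equations in x and y:
-171.6 x − 214.0 y = 15434.10
-65.8 x − 47.8 y = 4304.39
Solving: x ≈ -31.195, y ≈ -47.107 km (keep extra digits for the depth step; rounded: -31.2, -47.1).
Then from the Station 1 sphere: z² = 143.46² − (x − 58.7)² − (y − 63.3)² with x = -31.195, y = -47.107, so z ≈ 17.606 ≈ 17.6 km.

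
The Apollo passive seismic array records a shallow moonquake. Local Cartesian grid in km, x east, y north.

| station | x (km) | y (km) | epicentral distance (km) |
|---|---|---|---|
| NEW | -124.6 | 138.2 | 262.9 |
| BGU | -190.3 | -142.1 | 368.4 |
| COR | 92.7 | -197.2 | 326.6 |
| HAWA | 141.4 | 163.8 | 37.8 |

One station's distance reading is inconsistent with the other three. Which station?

BGU

Solve using three stations at a time. Using NEW, COR, HAWA (subtract circle equations pairwise → linear system) gives (x, y) ≈ (138.0, 126.2).
Distances from that point to each station vs reported:
  NEW: calculated 262.9 vs reported 262.9 → residual 0.0 km
  BGU: calculated 424.0 vs reported 368.4 → residual 55.6 km
  COR: calculated 326.6 vs reported 326.6 → residual 0.0 km
  HAWA: calculated 37.7 vs reported 37.8 → residual 0.1 km
NEW, COR, HAWA are mutually consistent (residuals ≈ 0); BGU is off by 55.6 km.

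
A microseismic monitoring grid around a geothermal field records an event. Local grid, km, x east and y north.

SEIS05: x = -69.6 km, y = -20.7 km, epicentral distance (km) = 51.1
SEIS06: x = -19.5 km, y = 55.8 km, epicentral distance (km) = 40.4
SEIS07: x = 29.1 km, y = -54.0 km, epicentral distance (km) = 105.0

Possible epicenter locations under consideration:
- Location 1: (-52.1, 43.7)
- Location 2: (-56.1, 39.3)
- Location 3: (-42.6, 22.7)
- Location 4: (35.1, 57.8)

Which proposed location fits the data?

Location 3

For each candidate, compare |candidate − station| to the reported distance:
Location 1: residuals SEIS05 15.6, SEIS06 5.6, SEIS07 22.0 → max 22.0 km
Location 2: residuals SEIS05 10.4, SEIS06 0.3, SEIS07 21.3 → max 21.3 km
Location 3: residuals SEIS05 0.0, SEIS06 0.0, SEIS07 0.0 → max 0.0 km
Location 4: residuals SEIS05 79.8, SEIS06 14.2, SEIS07 7.0 → max 79.8 km
Only Location 3 has all residuals ≈ 0.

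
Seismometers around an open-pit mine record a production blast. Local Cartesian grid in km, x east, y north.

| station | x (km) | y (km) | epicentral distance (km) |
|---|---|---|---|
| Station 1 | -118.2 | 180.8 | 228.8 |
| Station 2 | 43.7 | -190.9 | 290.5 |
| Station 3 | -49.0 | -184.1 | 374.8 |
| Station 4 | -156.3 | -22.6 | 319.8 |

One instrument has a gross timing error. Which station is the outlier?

Station 2

Solve using three stations at a time. Using Station 1, Station 3, Station 4 (subtract circle equations pairwise → linear system) gives (x, y) ≈ (109.2, 155.7).
Distances from that point to each station vs reported:
  Station 1: calculated 228.8 vs reported 228.8 → residual 0.0 km
  Station 2: calculated 352.7 vs reported 290.5 → residual 62.2 km
  Station 3: calculated 374.8 vs reported 374.8 → residual 0.0 km
  Station 4: calculated 319.8 vs reported 319.8 → residual 0.0 km
Station 1, Station 3, Station 4 are mutually consistent (residuals ≈ 0); Station 2 is off by 62.2 km.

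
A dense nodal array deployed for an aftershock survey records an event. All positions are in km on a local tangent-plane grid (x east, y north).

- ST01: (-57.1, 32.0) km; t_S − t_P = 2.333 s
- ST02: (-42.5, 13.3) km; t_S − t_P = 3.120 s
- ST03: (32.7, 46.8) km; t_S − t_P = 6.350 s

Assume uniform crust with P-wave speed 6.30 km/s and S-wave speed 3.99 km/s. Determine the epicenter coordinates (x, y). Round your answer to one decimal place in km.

x ≈ -36.4 km, y ≈ 46.7 km

Distance from S−P lag: d = Δt · v_P v_S / (v_P − v_S) = Δt · (6.30·3.99)/(6.30−3.99) ≈ 10.8818·Δt.
So d_ST01 = 25.39, d_ST02 = 33.95, d_ST03 = 69.10 km.
Circle about each station: (x + 57.1)² + (y − 32.0)² = 25.39²; (x + 42.5)² + (y − 13.3)² = 33.95²; (x − 32.7)² + (y − 46.8)² = 69.10².
Subtracting pairs of circle equations eliminates x²+y² and gives linear equations (the radical axes):
29.2 x − 37.4 y = -2809.22
179.6 x + 29.6 y = -5155.04
Solving the 2×2 system: x ≈ -36.4, y ≈ 46.7 km.
Check against ST01 (with the unrounded x, y): √((x + 57.1)²+(y − 32.0)²) = 25.39 ≈ 25.39 km. ✓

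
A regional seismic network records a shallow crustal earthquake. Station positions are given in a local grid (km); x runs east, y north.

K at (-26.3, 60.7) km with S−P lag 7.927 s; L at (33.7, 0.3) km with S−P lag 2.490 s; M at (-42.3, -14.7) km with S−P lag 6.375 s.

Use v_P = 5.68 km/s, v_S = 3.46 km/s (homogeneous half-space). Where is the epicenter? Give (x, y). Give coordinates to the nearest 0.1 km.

11.7 km east, 1.7 km north

Distance from S−P lag: d = Δt · v_P v_S / (v_P − v_S) = Δt · (5.68·3.46)/(5.68−3.46) ≈ 8.8526·Δt.
So d_K = 70.17, d_L = 22.04, d_M = 56.44 km.
Circle about each station: (x + 26.3)² + (y − 60.7)² = 70.17²; (x − 33.7)² + (y − 0.3)² = 22.04²; (x + 42.3)² + (y + 14.7)² = 56.44².
Subtracting pairs of circle equations eliminates x²+y² and gives linear equations (the radical axes):
120.0 x − 120.8 y = 1197.67
-32.0 x − 150.8 y = -632.44
Solving the 2×2 system: x ≈ 11.7, y ≈ 1.7 km.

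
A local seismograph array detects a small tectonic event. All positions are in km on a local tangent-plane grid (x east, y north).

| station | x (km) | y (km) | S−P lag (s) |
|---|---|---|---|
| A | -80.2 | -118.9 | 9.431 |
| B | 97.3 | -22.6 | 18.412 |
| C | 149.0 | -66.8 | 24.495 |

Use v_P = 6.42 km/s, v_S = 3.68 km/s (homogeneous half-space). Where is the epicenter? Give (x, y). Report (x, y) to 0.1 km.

(-60.5, -40.0)

Distance from S−P lag: d = Δt · v_P v_S / (v_P − v_S) = Δt · (6.42·3.68)/(6.42−3.68) ≈ 8.6225·Δt.
So d_A = 81.32, d_B = 158.76, d_C = 211.21 km.
Circle about each station: (x + 80.2)² + (y + 118.9)² = 81.32²; (x − 97.3)² + (y + 22.6)² = 158.76²; (x − 149.0)² + (y + 66.8)² = 211.21².
Subtracting the A equation from the B and C equations removes the quadratic terms:
355.0 x + 192.6 y = -29183.00
458.4 x + 104.2 y = -31902.73
Solving the 2×2 system: x ≈ -60.5, y ≈ -40.0 km.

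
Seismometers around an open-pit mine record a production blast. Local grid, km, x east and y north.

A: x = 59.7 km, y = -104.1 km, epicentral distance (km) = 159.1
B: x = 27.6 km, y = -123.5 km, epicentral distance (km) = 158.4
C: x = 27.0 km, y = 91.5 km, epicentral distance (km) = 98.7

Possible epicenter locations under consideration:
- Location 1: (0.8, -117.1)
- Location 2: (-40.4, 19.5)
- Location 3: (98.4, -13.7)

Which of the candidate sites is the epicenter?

For each candidate, compare |candidate − station| to the reported distance:
Location 1: residuals A 98.8, B 130.8, C 111.5 → max 130.8 km
Location 2: residuals A 0.0, B 0.1, C 0.1 → max 0.1 km
Location 3: residuals A 60.8, B 27.8, C 28.4 → max 60.8 km
Only Location 2 has all residuals ≈ 0.

Location 2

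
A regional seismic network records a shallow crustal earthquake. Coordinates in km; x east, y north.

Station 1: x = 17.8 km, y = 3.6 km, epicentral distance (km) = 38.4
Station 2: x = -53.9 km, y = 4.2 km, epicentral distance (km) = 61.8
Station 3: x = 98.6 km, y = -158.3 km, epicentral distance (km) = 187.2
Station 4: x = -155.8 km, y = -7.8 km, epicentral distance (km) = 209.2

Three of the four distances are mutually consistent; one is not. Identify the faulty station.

Station 2

Solve using three stations at a time. Using Station 1, Station 3, Station 4 (subtract circle equations pairwise → linear system) gives (x, y) ≈ (51.2, 22.8).
Distances from that point to each station vs reported:
  Station 1: calculated 38.5 vs reported 38.4 → residual 0.1 km
  Station 2: calculated 106.7 vs reported 61.8 → residual 44.9 km
  Station 3: calculated 187.2 vs reported 187.2 → residual 0.0 km
  Station 4: calculated 209.2 vs reported 209.2 → residual 0.0 km
Station 1, Station 3, Station 4 are mutually consistent (residuals ≈ 0); Station 2 is off by 44.9 km.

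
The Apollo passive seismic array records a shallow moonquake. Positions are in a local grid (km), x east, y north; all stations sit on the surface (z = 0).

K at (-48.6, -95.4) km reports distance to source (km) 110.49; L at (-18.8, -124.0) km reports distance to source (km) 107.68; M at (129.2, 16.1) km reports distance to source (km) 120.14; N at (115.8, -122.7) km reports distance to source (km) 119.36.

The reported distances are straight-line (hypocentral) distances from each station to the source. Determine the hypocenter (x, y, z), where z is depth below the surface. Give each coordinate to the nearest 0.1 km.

(37.9, -45.8, 47.6)

Each station gives a sphere (x−x_i)² + (y−y_i)² + z² = d_i² (stations at z=0).
Subtracting the K sphere from L and M: z² cancels, leaving linear equations in x and y:
59.6 x − 57.2 y = 4879.38
355.6 x + 223.0 y = 3263.15
Solving: x ≈ 37.904, y ≈ -45.809 km (keep extra digits for the depth step; rounded: 37.9, -45.8).
Then from the K sphere: z² = 110.49² − (x + 48.6)² − (y + 95.4)² with x = 37.904, y = -45.809, so z ≈ 47.601 ≈ 47.6 km.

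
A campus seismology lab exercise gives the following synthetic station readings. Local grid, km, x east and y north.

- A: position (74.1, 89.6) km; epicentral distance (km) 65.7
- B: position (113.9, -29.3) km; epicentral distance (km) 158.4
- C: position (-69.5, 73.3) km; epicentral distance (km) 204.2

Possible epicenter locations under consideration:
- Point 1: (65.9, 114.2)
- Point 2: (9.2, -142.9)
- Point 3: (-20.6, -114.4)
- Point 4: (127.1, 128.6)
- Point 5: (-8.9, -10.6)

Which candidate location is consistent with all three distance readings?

Point 4

For each candidate, compare |candidate − station| to the reported distance:
Point 1: residuals A 39.8, B 7.1, C 62.8 → max 62.8 km
Point 2: residuals A 175.7, B 3.9, C 25.9 → max 175.7 km
Point 3: residuals A 159.2, B 0.8, C 10.2 → max 159.2 km
Point 4: residuals A 0.1, B 0.1, C 0.0 → max 0.1 km
Point 5: residuals A 64.4, B 34.2, C 100.7 → max 100.7 km
Only Point 4 has all residuals ≈ 0.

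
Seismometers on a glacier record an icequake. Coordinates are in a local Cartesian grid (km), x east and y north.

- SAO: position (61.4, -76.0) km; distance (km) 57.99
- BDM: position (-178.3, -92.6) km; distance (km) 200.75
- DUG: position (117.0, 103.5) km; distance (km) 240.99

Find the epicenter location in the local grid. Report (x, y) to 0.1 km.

Circle about each station: (x − 61.4)² + (y + 76.0)² = 57.99²; (x + 178.3)² + (y + 92.6)² = 200.75²; (x − 117.0)² + (y − 103.5)² = 240.99².
Subtracting pairs of circle equations eliminates x²+y² and gives linear equations (the radical axes):
-479.4 x − 33.2 y = -6118.03
111.2 x + 359.0 y = -39858.05
Solving the 2×2 system: x ≈ 20.9, y ≈ -117.5 km.

(20.9, -117.5)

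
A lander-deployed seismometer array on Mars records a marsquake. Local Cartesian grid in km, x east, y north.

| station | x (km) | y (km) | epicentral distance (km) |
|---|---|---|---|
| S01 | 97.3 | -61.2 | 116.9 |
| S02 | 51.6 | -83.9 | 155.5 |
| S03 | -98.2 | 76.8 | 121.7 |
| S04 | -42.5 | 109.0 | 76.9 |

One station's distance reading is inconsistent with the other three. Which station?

Solve using three stations at a time. Using S02, S03, S04 (subtract circle equations pairwise → linear system) gives (x, y) ≈ (23.3, 69.0).
Distances from that point to each station vs reported:
  S01: calculated 149.8 vs reported 116.9 → residual 32.9 km
  S02: calculated 155.5 vs reported 155.5 → residual 0.0 km
  S03: calculated 121.8 vs reported 121.7 → residual 0.1 km
  S04: calculated 77.0 vs reported 76.9 → residual 0.1 km
S02, S03, S04 are mutually consistent (residuals ≈ 0); S01 is off by 32.9 km.

S01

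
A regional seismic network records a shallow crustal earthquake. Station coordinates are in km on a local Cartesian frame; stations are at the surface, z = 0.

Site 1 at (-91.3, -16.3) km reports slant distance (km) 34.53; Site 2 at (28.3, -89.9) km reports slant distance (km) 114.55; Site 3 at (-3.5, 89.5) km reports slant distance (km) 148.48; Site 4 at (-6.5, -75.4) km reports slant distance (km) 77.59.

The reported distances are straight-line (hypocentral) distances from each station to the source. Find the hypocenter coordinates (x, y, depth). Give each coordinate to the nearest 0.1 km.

(-73.5, -40.3, 17.3)

Each station gives a sphere (x−x_i)² + (y−y_i)² + z² = d_i² (stations at z=0).
Subtracting the Site 1 sphere from Site 2 and Site 3: z² cancels, leaving linear equations in x and y:
239.2 x − 147.2 y = -11647.86
175.6 x + 211.6 y = -21432.87
Solving: x ≈ -73.494, y ≈ -40.299 km (keep extra digits for the depth step; rounded: -73.5, -40.3).
Then from the Site 1 sphere: z² = 34.53² − (x + 91.3)² − (y + 16.3)² with x = -73.494, y = -40.299, so z ≈ 17.301 ≈ 17.3 km.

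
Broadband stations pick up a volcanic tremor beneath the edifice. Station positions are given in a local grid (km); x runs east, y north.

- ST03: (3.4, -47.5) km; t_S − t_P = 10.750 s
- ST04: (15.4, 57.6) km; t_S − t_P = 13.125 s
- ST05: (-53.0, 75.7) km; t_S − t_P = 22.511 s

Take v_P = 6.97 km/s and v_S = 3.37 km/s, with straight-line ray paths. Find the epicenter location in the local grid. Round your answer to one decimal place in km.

Distance from S−P lag: d = Δt · v_P v_S / (v_P − v_S) = Δt · (6.97·3.37)/(6.97−3.37) ≈ 6.5247·Δt.
So d_ST03 = 70.14, d_ST04 = 85.64, d_ST05 = 146.88 km.
Circle about each station: (x − 3.4)² + (y + 47.5)² = 70.14²; (x − 15.4)² + (y − 57.6)² = 85.64²; (x + 53.0)² + (y − 75.7)² = 146.88².
Subtracting the ST03 equation from the ST04 and ST05 equations removes the quadratic terms:
24.0 x + 210.2 y = -1127.48
-112.8 x + 246.4 y = -10382.43
Solving the 2×2 system: x ≈ 64.3, y ≈ -12.7 km.
Check against ST03 (with the unrounded x, y): √((x − 3.4)²+(y + 47.5)²) = 70.13 ≈ 70.14 km. ✓

(64.3, -12.7)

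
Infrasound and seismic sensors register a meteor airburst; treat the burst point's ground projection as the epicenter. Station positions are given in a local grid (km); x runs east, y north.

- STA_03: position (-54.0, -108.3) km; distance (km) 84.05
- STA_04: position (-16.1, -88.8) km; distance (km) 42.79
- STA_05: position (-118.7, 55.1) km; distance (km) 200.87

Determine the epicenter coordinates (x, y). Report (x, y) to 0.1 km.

26.4 km east, -83.8 km north

Circle about each station: (x + 54.0)² + (y + 108.3)² = 84.05²; (x + 16.1)² + (y + 88.8)² = 42.79²; (x + 118.7)² + (y − 55.1)² = 200.87².
Subtracting pairs of circle equations eliminates x²+y² and gives linear equations (the radical axes):
75.8 x + 39.0 y = -1266.82
-129.4 x + 326.8 y = -30803.54
Solving the 2×2 system: x ≈ 26.4, y ≈ -83.8 km.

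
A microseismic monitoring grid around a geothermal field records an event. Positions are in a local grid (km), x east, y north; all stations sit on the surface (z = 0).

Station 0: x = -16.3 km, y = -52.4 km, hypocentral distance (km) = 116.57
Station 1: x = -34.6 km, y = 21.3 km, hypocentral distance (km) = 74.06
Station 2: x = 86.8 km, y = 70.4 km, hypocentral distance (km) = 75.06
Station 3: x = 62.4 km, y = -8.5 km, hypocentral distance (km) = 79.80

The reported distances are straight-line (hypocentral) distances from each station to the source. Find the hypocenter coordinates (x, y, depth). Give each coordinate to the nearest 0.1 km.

Each station gives a sphere (x−x_i)² + (y−y_i)² + z² = d_i² (stations at z=0).
Subtracting the Station 0 sphere from Station 1 and Station 2: z² cancels, leaving linear equations in x and y:
-36.6 x + 147.4 y = 6743.08
206.2 x + 245.6 y = 17433.51
Solving: x ≈ 23.198, y ≈ 51.507 km (keep extra digits for the depth step; rounded: 23.2, 51.5).
Then from the Station 0 sphere: z² = 116.57² − (x + 16.3)² − (y + 52.4)² with x = 23.198, y = 51.507, so z ≈ 35.097 ≈ 35.1 km.
Check against Station 3 (with the unrounded solution): distance 79.81 ≈ 79.80 km. ✓

x ≈ 23.2 km, y ≈ 51.5 km, depth ≈ 35.1 km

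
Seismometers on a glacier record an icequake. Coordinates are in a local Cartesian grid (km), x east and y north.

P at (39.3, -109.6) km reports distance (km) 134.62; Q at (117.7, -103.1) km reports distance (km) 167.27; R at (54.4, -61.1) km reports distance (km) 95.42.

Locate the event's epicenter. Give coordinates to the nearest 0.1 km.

Circle about each station: (x − 39.3)² + (y + 109.6)² = 134.62²; (x − 117.7)² + (y + 103.1)² = 167.27²; (x − 54.4)² + (y + 61.1)² = 95.42².
Subtracting the P equation from the Q and R equations removes the quadratic terms:
156.8 x + 13.0 y = 1069.54
30.2 x + 97.0 y = 2153.49
Solving the 2×2 system: x ≈ 5.1, y ≈ 20.6 km.

x ≈ 5.1 km, y ≈ 20.6 km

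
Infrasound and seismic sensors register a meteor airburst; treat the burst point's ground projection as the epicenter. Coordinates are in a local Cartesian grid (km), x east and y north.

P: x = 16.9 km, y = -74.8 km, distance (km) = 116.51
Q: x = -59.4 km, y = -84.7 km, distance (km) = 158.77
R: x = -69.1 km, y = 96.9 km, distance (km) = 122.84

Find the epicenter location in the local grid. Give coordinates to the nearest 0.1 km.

Circle about each station: (x − 16.9)² + (y + 74.8)² = 116.51²; (x + 59.4)² + (y + 84.7)² = 158.77²; (x + 69.1)² + (y − 96.9)² = 122.84².
Subtracting pairs of circle equations eliminates x²+y² and gives linear equations (the radical axes):
-152.6 x − 19.8 y = -6811.53
-172.0 x + 343.4 y = 6768.68
Solving the 2×2 system: x ≈ 39.5, y ≈ 39.5 km.

39.5 km east, 39.5 km north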